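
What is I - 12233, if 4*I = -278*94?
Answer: -18766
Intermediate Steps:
I = -6533 (I = (-278*94)/4 = (1/4)*(-26132) = -6533)
I - 12233 = -6533 - 12233 = -18766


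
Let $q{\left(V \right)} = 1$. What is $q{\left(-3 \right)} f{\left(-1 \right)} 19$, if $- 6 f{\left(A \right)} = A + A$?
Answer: $\frac{19}{3} \approx 6.3333$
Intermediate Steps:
$f{\left(A \right)} = - \frac{A}{3}$ ($f{\left(A \right)} = - \frac{A + A}{6} = - \frac{2 A}{6} = - \frac{A}{3}$)
$q{\left(-3 \right)} f{\left(-1 \right)} 19 = 1 \left(\left(- \frac{1}{3}\right) \left(-1\right)\right) 19 = 1 \cdot \frac{1}{3} \cdot 19 = \frac{1}{3} \cdot 19 = \frac{19}{3}$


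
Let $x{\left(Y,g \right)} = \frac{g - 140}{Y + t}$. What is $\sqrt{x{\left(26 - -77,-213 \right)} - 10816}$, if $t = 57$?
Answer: $\frac{i \sqrt{17309130}}{40} \approx 104.01 i$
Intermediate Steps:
$x{\left(Y,g \right)} = \frac{-140 + g}{57 + Y}$ ($x{\left(Y,g \right)} = \frac{g - 140}{Y + 57} = \frac{-140 + g}{57 + Y}$)
$\sqrt{x{\left(26 - -77,-213 \right)} - 10816} = \sqrt{\frac{-140 - 213}{57 + \left(26 - -77\right)} - 10816} = \sqrt{\frac{1}{57 + \left(26 + 77\right)} \left(-353\right) - 10816} = \sqrt{\frac{1}{57 + 103} \left(-353\right) - 10816} = \sqrt{\frac{1}{160} \left(-353\right) - 10816} = \sqrt{- \frac{353}{160} - 10816} = \sqrt{- \frac{1730913}{160}} = \frac{i \sqrt{17309130}}{40}$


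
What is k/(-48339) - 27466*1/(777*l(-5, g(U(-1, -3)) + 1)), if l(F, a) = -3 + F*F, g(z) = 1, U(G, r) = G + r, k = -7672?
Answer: -199422301/137717811 ≈ -1.4480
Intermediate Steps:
l(F, a) = -3 + F**2
k/(-48339) - 27466*1/(777*l(-5, g(U(-1, -3)) + 1)) = -7672/(-48339) - 27466*1/(777*(-3 + (-5)**2)) = -7672*(-1/48339) - 27466*1/(777*(-3 + 25)) = 7672/48339 - 27466/(777*22) = 7672/48339 - 27466/17094 = 7672/48339 - 27466*1/17094 = 7672/48339 - 13733/8547 = -199422301/137717811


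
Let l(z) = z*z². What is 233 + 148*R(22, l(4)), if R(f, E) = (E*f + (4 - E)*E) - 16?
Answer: -362071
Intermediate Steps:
l(z) = z³
R(f, E) = -16 + E*f + E*(4 - E) (R(f, E) = (E*f + E*(4 - E)) - 16 = -16 + E*f + E*(4 - E))
233 + 148*R(22, l(4)) = 233 + 148*(-16 - (4³)² + 4*4³ + 4³*22) = 233 + 148*(-16 - 1*64² + 4*64 + 64*22) = 233 + 148*(-16 - 1*4096 + 256 + 1408) = 233 + 148*(-16 - 4096 + 256 + 1408) = 233 + 148*(-2448) = 233 - 362304 = -362071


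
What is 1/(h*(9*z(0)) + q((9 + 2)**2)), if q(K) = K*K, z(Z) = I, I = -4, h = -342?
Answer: 1/26953 ≈ 3.7102e-5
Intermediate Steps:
z(Z) = -4
q(K) = K**2
1/(h*(9*z(0)) + q((9 + 2)**2)) = 1/(-3078*(-4) + ((9 + 2)**2)**2) = 1/(-342*(-36) + (11**2)**2) = 1/(12312 + 121**2) = 1/(12312 + 14641) = 1/26953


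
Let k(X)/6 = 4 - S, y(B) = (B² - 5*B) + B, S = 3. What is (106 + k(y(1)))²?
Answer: 12544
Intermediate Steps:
y(B) = B² - 4*B
k(X) = 6 (k(X) = 6*(4 - 1*3) = 6*(4 - 3) = 6*1 = 6)
(106 + k(y(1)))² = (106 + 6)² = 112² = 12544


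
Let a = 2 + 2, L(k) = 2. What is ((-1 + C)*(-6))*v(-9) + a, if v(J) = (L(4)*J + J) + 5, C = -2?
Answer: -392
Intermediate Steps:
v(J) = 5 + 3*J (v(J) = (2*J + J) + 5 = 3*J + 5 = 5 + 3*J)
a = 4
((-1 + C)*(-6))*v(-9) + a = ((-1 - 2)*(-6))*(5 + 3*(-9)) + 4 = (-3*(-6))*(5 - 27) + 4 = 18*(-22) + 4 = -396 + 4 = -392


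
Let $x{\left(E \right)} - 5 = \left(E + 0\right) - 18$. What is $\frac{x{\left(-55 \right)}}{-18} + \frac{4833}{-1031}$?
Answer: $- \frac{8443}{9279} \approx -0.9099$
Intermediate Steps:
$x{\left(E \right)} = -13 + E$ ($x{\left(E \right)} = 5 + \left(\left(E + 0\right) - 18\right) = 5 + \left(E - 18\right) = 5 + \left(-18 + E\right) = -13 + E$)
$\frac{x{\left(-55 \right)}}{-18} + \frac{4833}{-1031} = \frac{-13 - 55}{-18} + \frac{4833}{-1031} = \left(-68\right) \left(- \frac{1}{18}\right) + 4833 \left(- \frac{1}{1031}\right) = \frac{34}{9} - \frac{4833}{1031} = - \frac{8443}{9279}$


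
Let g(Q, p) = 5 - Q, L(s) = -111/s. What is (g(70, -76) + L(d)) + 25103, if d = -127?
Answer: 3179937/127 ≈ 25039.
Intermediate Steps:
(g(70, -76) + L(d)) + 25103 = ((5 - 1*70) - 111/(-127)) + 25103 = ((5 - 70) - 111*(-1/127)) + 25103 = (-65 + 111/127) + 25103 = -8144/127 + 25103 = 3179937/127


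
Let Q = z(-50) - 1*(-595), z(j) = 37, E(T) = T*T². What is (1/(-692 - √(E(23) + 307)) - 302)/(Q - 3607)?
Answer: 10060748/99107875 - 9*√154/1387510250 ≈ 0.10151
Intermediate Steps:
E(T) = T³
Q = 632 (Q = 37 - 1*(-595) = 37 + 595 = 632)
(1/(-692 - √(E(23) + 307)) - 302)/(Q - 3607) = (1/(-692 - √(23³ + 307)) - 302)/(632 - 3607) = (1/(-692 - √(12167 + 307)) - 302)/(-2975) = (1/(-692 - √12474) - 302)*(-1/2975) = (1/(-692 - 9*√154) - 302)*(-1/2975) = (-302 + 1/(-692 - 9*√154))*(-1/2975) = 302/2975 - 1/(2975*(-692 - 9*√154))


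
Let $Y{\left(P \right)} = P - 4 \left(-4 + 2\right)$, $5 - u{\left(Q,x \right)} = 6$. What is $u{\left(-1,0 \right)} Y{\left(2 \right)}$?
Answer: $-10$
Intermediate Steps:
$u{\left(Q,x \right)} = -1$ ($u{\left(Q,x \right)} = 5 - 6 = -1$)
$Y{\left(P \right)} = 8 + P$ ($Y{\left(P \right)} = P - -8 = P + 8 = 8 + P$)
$u{\left(-1,0 \right)} Y{\left(2 \right)} = - (8 + 2) = \left(-1\right) 10 = -10$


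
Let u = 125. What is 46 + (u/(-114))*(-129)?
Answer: 7123/38 ≈ 187.45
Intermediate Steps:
46 + (u/(-114))*(-129) = 46 + (125/(-114))*(-129) = 46 + (125*(-1/114))*(-129) = 46 - 125/114*(-129) = 46 + 5375/38 = 7123/38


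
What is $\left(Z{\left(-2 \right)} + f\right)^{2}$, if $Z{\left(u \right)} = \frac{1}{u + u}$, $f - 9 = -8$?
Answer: $\frac{9}{16} \approx 0.5625$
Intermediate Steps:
$f = 1$ ($f = 9 - 8 = 1$)
$Z{\left(u \right)} = \frac{1}{2 u}$
$\left(Z{\left(-2 \right)} + f\right)^{2} = \left(\frac{1}{2 \left(-2\right)} + 1\right)^{2} = \left(\frac{1}{2} \left(- \frac{1}{2}\right) + 1\right)^{2} = \left(- \frac{1}{4} + 1\right)^{2} = \left(\frac{3}{4}\right)^{2} = \frac{9}{16}$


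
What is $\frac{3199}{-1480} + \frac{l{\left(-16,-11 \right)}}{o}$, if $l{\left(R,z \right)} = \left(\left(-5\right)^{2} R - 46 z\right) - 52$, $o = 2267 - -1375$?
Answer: $- \frac{1928473}{898360} \approx -2.1467$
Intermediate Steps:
$o = 3642$ ($o = 2267 + 1375 = 3642$)
$l{\left(R,z \right)} = -52 - 46 z + 25 R$ ($l{\left(R,z \right)} = \left(25 R - 46 z\right) - 52 = \left(- 46 z + 25 R\right) - 52 = -52 - 46 z + 25 R$)
$\frac{3199}{-1480} + \frac{l{\left(-16,-11 \right)}}{o} = \frac{3199}{-1480} + \frac{-52 - -506 + 25 \left(-16\right)}{3642} = 3199 \left(- \frac{1}{1480}\right) + \left(-52 + 506 - 400\right) \frac{1}{3642} = - \frac{3199}{1480} + 54 \cdot \frac{1}{3642} = - \frac{3199}{1480} + \frac{9}{607} = - \frac{1928473}{898360}$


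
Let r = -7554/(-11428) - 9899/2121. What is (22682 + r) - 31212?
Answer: -103426982689/12119394 ≈ -8534.0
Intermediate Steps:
r = -48551869/12119394 (r = -7554*(-1/11428) - 9899*1/2121 = 3777/5714 - 9899/2121 = -48551869/12119394 ≈ -4.0061)
(22682 + r) - 31212 = (22682 - 48551869/12119394) - 31212 = 274843542839/12119394 - 31212 = -103426982689/12119394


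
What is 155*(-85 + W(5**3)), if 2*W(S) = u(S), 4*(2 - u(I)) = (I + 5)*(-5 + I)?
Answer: -315270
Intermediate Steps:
u(I) = 2 - (-5 + I)*(5 + I)/4 (u(I) = 2 - (I + 5)*(-5 + I)/4 = 2 - (5 + I)*(-5 + I)/4 = 2 - (-5 + I)*(5 + I)/4)
W(S) = 33/8 - S**2/8 (W(S) = (33/4 - S**2/4)/2 = 33/8 - S**2/8)
155*(-85 + W(5**3)) = 155*(-85 + (33/8 - (5**3)**2/8)) = 155*(-85 + (33/8 - 1/8*125**2)) = 155*(-85 + (33/8 - 1/8*15625)) = 155*(-85 + (33/8 - 15625/8)) = 155*(-85 - 1949) = 155*(-2034) = -315270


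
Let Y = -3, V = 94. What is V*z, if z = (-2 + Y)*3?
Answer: -1410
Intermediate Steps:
z = -15 (z = (-2 - 3)*3 = -5*3 = -15)
V*z = 94*(-15) = -1410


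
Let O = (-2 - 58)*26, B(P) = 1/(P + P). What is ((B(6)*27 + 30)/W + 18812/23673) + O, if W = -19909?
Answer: -68359368955/43842396 ≈ -1559.2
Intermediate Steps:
B(P) = 1/(2*P)
O = -1560 (O = -60*26 = -1560)
((B(6)*27 + 30)/W + 18812/23673) + O = ((((1/2)/6)*27 + 30)/(-19909) + 18812/23673) - 1560 = ((((1/2)*(1/6))*27 + 30)*(-1/19909) + 18812*(1/23673)) - 1560 = (((1/12)*27 + 30)*(-1/19909) + 18812/23673) - 1560 = ((9/4 + 30)*(-1/19909) + 18812/23673) - 1560 = ((129/4)*(-1/19909) + 18812/23673) - 1560 = (-3/1852 + 18812/23673) - 1560 = 34768805/43842396 - 1560 = -68359368955/43842396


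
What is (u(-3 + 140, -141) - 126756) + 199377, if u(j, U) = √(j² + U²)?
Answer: 72621 + 5*√1546 ≈ 72818.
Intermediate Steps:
u(j, U) = √(U² + j²)
(u(-3 + 140, -141) - 126756) + 199377 = (√((-141)² + (-3 + 140)²) - 126756) + 199377 = (√(19881 + 137²) - 126756) + 199377 = (√(19881 + 18769) - 126756) + 199377 = (√38650 - 126756) + 199377 = (5*√1546 - 126756) + 199377 = (-126756 + 5*√1546) + 199377 = 72621 + 5*√1546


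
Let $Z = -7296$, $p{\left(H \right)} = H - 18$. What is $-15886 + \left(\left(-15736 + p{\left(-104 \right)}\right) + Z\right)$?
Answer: $-39040$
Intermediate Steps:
$p{\left(H \right)} = -18 + H$ ($p{\left(H \right)} = H - 18 = -18 + H$)
$-15886 + \left(\left(-15736 + p{\left(-104 \right)}\right) + Z\right) = -15886 - 23154 = -39040$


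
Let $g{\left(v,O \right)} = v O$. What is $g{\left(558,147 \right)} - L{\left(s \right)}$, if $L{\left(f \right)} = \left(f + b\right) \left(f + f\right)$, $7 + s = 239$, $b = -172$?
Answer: $54186$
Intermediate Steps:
$s = 232$ ($s = -7 + 239 = 232$)
$L{\left(f \right)} = 2 f \left(-172 + f\right)$ ($L{\left(f \right)} = \left(f - 172\right) \left(f + f\right) = \left(-172 + f\right) 2 f = 2 f \left(-172 + f\right)$)
$g{\left(v,O \right)} = O v$
$g{\left(558,147 \right)} - L{\left(s \right)} = 147 \cdot 558 - 2 \cdot 232 \left(-172 + 232\right) = 82026 - 2 \cdot 232 \cdot 60 = 82026 - 27840 = 54186$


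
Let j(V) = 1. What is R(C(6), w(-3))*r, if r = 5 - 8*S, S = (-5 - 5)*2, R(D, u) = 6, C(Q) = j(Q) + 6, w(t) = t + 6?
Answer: 990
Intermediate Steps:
w(t) = 6 + t
C(Q) = 7 (C(Q) = 1 + 6 = 7)
S = -20 (S = -10*2 = -20)
r = 165 (r = 5 - 8*(-20) = 5 + 160 = 165)
R(C(6), w(-3))*r = 6*165 = 990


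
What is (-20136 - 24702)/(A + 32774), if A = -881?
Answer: -14946/10631 ≈ -1.4059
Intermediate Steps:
(-20136 - 24702)/(A + 32774) = (-20136 - 24702)/(-881 + 32774) = -44838/31893 = -44838*1/31893 = -14946/10631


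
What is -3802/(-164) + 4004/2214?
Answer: 55331/2214 ≈ 24.991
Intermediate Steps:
-3802/(-164) + 4004/2214 = -3802*(-1/164) + 4004*(1/2214) = 1901/82 + 2002/1107 = 55331/2214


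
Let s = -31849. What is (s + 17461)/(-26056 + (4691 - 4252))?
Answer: 4796/8539 ≈ 0.56166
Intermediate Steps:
(s + 17461)/(-26056 + (4691 - 4252)) = (-31849 + 17461)/(-26056 + (4691 - 4252)) = -14388/(-26056 + 439) = -14388/(-25617) = -14388*(-1/25617) = 4796/8539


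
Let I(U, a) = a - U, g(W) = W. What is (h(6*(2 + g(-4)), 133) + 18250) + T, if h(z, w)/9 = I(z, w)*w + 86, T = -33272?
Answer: 159317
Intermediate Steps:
h(z, w) = 774 + 9*w*(w - z) (h(z, w) = 9*((w - z)*w + 86) = 9*(w*(w - z) + 86) = 9*(86 + w*(w - z)) = 774 + 9*w*(w - z))
(h(6*(2 + g(-4)), 133) + 18250) + T = ((774 + 9*133*(133 - 6*(2 - 4))) + 18250) - 33272 = ((774 + 9*133*(133 - 6*(-2))) + 18250) - 33272 = ((774 + 9*133*(133 - 1*(-12))) + 18250) - 33272 = ((774 + 9*133*(133 + 12)) + 18250) - 33272 = ((774 + 9*133*145) + 18250) - 33272 = ((774 + 173565) + 18250) - 33272 = (174339 + 18250) - 33272 = 192589 - 33272 = 159317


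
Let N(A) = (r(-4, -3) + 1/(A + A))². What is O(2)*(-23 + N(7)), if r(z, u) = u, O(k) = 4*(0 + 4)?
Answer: -11308/49 ≈ -230.78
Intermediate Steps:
O(k) = 16 (O(k) = 4*4 = 16)
N(A) = (-3 + 1/(2*A))² (N(A) = (-3 + 1/(A + A))² = (-3 + 1/(2*A))²)
O(2)*(-23 + N(7)) = 16*(-23 + (¼)*(1 - 6*7)²/7²) = 16*(-23 + (¼)*(1/49)*(1 - 42)²) = 16*(-23 + (¼)*(1/49)*(-41)²) = 16*(-23 + (¼)*(1/49)*1681) = 16*(-23 + 1681/196) = 16*(-2827/196) = -11308/49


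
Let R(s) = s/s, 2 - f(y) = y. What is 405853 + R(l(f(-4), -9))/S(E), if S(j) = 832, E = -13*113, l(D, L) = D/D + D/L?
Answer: 337669697/832 ≈ 4.0585e+5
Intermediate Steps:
f(y) = 2 - y
l(D, L) = 1 + D/L
E = -1469
R(s) = 1
405853 + R(l(f(-4), -9))/S(E) = 405853 + 1/832 = 337669697/832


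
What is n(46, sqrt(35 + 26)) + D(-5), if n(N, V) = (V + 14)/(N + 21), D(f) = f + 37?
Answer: 2158/67 + sqrt(61)/67 ≈ 32.326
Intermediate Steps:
D(f) = 37 + f
n(N, V) = (14 + V)/(21 + N)
n(46, sqrt(35 + 26)) + D(-5) = (14 + sqrt(35 + 26))/(21 + 46) + (37 - 5) = (14 + sqrt(61))/67 + 32 = (14/67 + sqrt(61)/67) + 32 = 2158/67 + sqrt(61)/67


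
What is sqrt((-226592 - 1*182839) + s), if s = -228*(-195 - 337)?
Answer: 3*I*sqrt(32015) ≈ 536.78*I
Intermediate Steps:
s = 121296 (s = -228*(-532) = 121296)
sqrt((-226592 - 1*182839) + s) = sqrt((-226592 - 1*182839) + 121296) = sqrt((-226592 - 182839) + 121296) = sqrt(-409431 + 121296) = sqrt(-288135) = 3*I*sqrt(32015)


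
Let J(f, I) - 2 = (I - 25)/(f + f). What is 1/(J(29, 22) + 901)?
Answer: 58/52371 ≈ 0.0011075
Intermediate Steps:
J(f, I) = 2 + (-25 + I)/(2*f) (J(f, I) = 2 + (I - 25)/(f + f) = 2 + (-25 + I)/((2*f)) = 2 + (-25 + I)*(1/(2*f)) = 2 + (-25 + I)/(2*f))
1/(J(29, 22) + 901) = 1/((½)*(-25 + 22 + 4*29)/29 + 901) = 1/((½)*(1/29)*(-25 + 22 + 116) + 901) = 1/((½)*(1/29)*113 + 901) = 1/(113/58 + 901) = 1/(52371/58) = 58/52371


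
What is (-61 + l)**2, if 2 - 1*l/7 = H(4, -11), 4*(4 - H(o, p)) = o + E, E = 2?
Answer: 16641/4 ≈ 4160.3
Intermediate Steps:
H(o, p) = 7/2 - o/4 (H(o, p) = 4 - (o + 2)/4 = 4 - (2 + o)/4 = 4 + (-1/2 - o/4) = 7/2 - o/4)
l = -7/2 (l = 14 - 7*(7/2 - 1/4*4) = 14 - 7*(7/2 - 1) = 14 - 7*5/2 = 14 - 35/2 = -7/2 ≈ -3.5000)
(-61 + l)**2 = (-61 - 7/2)**2 = (-129/2)**2 = 16641/4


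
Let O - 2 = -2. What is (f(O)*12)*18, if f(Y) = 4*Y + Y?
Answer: 0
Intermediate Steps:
O = 0 (O = 2 - 2 = 0)
f(Y) = 5*Y
(f(O)*12)*18 = ((5*0)*12)*18 = (0*12)*18 = 0*18 = 0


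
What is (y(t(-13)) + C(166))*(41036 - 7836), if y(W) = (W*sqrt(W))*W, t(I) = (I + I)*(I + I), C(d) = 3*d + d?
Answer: 394483728000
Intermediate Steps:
C(d) = 4*d
t(I) = 4*I**2 (t(I) = (2*I)*(2*I) = 4*I**2)
y(W) = W**(5/2) (y(W) = W**(3/2)*W = W**(5/2))
(y(t(-13)) + C(166))*(41036 - 7836) = ((4*(-13)**2)**(5/2) + 4*166)*(41036 - 7836) = ((4*169)**(5/2) + 664)*33200 = (676**(5/2) + 664)*33200 = (11881376 + 664)*33200 = 11882040*33200 = 394483728000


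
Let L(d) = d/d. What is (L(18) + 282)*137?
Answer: 38771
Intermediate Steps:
L(d) = 1
(L(18) + 282)*137 = (1 + 282)*137 = 283*137 = 38771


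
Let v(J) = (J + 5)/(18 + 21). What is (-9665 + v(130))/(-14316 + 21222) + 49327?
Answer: 2214176903/44889 ≈ 49326.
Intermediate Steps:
v(J) = 5/39 + J/39 (v(J) = (5 + J)/39 = (5 + J)*(1/39) = 5/39 + J/39)
(-9665 + v(130))/(-14316 + 21222) + 49327 = (-9665 + (5/39 + (1/39)*130))/(-14316 + 21222) + 49327 = (-9665 + (5/39 + 10/3))/6906 + 49327 = (-9665 + 45/13)*(1/6906) + 49327 = -125600/13*1/6906 + 49327 = -62800/44889 + 49327 = 2214176903/44889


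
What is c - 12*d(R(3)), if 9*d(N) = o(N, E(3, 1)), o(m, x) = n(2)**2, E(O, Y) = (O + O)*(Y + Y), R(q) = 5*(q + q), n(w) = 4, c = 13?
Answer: -25/3 ≈ -8.3333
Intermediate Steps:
R(q) = 10*q (R(q) = 5*(2*q) = 10*q)
E(O, Y) = 4*O*Y (E(O, Y) = (2*O)*(2*Y) = 4*O*Y)
o(m, x) = 16 (o(m, x) = 4**2 = 16)
d(N) = 16/9 (d(N) = (1/9)*16 = 16/9)
c - 12*d(R(3)) = 13 - 12*16/9 = 13 - 64/3 = -25/3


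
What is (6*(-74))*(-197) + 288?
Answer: 87756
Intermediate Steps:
(6*(-74))*(-197) + 288 = -444*(-197) + 288 = 87468 + 288 = 87756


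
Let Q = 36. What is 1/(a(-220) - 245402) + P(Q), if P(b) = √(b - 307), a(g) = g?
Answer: -1/245622 + I*√271 ≈ -4.0713e-6 + 16.462*I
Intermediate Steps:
P(b) = √(-307 + b)
1/(a(-220) - 245402) + P(Q) = 1/(-220 - 245402) + √(-307 + 36) = 1/(-245622) + √(-271) = -1/245622 + I*√271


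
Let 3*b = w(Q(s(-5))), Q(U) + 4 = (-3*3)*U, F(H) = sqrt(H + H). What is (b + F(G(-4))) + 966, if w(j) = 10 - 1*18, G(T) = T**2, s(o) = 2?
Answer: 2890/3 + 4*sqrt(2) ≈ 968.99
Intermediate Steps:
F(H) = sqrt(2)*sqrt(H) (F(H) = sqrt(2*H) = sqrt(2)*sqrt(H))
Q(U) = -4 - 9*U (Q(U) = -4 + (-3*3)*U = -4 - 9*U)
w(j) = -8 (w(j) = 10 - 18 = -8)
b = -8/3 (b = (1/3)*(-8) = -8/3 ≈ -2.6667)
(b + F(G(-4))) + 966 = (-8/3 + sqrt(2)*sqrt((-4)**2)) + 966 = (-8/3 + sqrt(2)*sqrt(16)) + 966 = (-8/3 + sqrt(2)*4) + 966 = (-8/3 + 4*sqrt(2)) + 966 = 2890/3 + 4*sqrt(2)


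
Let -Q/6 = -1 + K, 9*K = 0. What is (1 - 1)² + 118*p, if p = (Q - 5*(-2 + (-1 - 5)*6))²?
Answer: 4533088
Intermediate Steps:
K = 0 (K = (⅑)*0 = 0)
Q = 6 (Q = -6*(-1 + 0) = -6*(-1) = 6)
p = 38416 (p = (6 - 5*(-2 + (-1 - 5)*6))² = (6 - 5*(-2 - 6*6))² = (6 - 5*(-2 - 36))² = (6 - 5*(-38))² = (6 + 190)² = 196² = 38416)
(1 - 1)² + 118*p = (1 - 1)² + 118*38416 = 0² + 4533088 = 0 + 4533088 = 4533088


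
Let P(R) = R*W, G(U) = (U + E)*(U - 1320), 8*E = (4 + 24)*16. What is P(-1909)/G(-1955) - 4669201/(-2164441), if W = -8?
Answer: 29071866932177/13461145578225 ≈ 2.1597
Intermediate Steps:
E = 56 (E = ((4 + 24)*16)/8 = (28*16)/8 = (⅛)*448 = 56)
G(U) = (-1320 + U)*(56 + U) (G(U) = (U + 56)*(U - 1320) = (56 + U)*(-1320 + U) = (-1320 + U)*(56 + U))
P(R) = -8*R (P(R) = R*(-8) = -8*R)
P(-1909)/G(-1955) - 4669201/(-2164441) = (-8*(-1909))/(-73920 + (-1955)² - 1264*(-1955)) - 4669201/(-2164441) = 15272/(-73920 + 3822025 + 2471120) - 4669201*(-1/2164441) = 15272/6219225 + 4669201/2164441 = 29071866932177/13461145578225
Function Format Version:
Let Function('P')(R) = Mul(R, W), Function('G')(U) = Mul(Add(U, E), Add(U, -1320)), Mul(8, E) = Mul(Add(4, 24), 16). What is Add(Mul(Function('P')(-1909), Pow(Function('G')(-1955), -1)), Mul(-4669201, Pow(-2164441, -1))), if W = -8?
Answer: Rational(29071866932177, 13461145578225) ≈ 2.1597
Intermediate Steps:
E = 56 (E = Mul(Rational(1, 8), Mul(Add(4, 24), 16)) = Mul(Rational(1, 8), Mul(28, 16)) = Mul(Rational(1, 8), 448) = 56)
Function('G')(U) = Mul(Add(-1320, U), Add(56, U)) (Function('G')(U) = Mul(Add(U, 56), Add(U, -1320)) = Mul(Add(56, U), Add(-1320, U)) = Mul(Add(-1320, U), Add(56, U)))
Function('P')(R) = Mul(-8, R) (Function('P')(R) = Mul(R, -8) = Mul(-8, R))
Add(Mul(Function('P')(-1909), Pow(Function('G')(-1955), -1)), Mul(-4669201, Pow(-2164441, -1))) = Add(Mul(Mul(-8, -1909), Pow(Add(-73920, Pow(-1955, 2), Mul(-1264, -1955)), -1)), Mul(-4669201, Pow(-2164441, -1))) = Add(Mul(15272, Pow(Add(-73920, 3822025, 2471120), -1)), Mul(-4669201, Rational(-1, 2164441))) = Add(Mul(15272, Pow(6219225, -1)), Rational(4669201, 2164441)) = Add(Mul(15272, Rational(1, 6219225)), Rational(4669201, 2164441)) = Add(Rational(15272, 6219225), Rational(4669201, 2164441)) = Rational(29071866932177, 13461145578225)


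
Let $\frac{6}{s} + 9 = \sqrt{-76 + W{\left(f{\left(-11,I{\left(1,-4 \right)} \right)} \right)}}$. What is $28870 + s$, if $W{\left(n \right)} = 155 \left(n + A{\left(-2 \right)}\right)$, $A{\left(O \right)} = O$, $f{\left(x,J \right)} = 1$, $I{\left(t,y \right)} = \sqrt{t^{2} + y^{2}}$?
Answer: $\frac{1501231}{52} - \frac{i \sqrt{231}}{52} \approx 28870.0 - 0.29228 i$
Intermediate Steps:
$W{\left(n \right)} = -310 + 155 n$ ($W{\left(n \right)} = 155 \left(n - 2\right) = 155 \left(-2 + n\right) = -310 + 155 n$)
$s = \frac{6}{-9 + i \sqrt{231}}$ ($s = \frac{6}{-9 + \sqrt{-76 + \left(-310 + 155 \cdot 1\right)}} = \frac{6}{-9 + \sqrt{-76 + \left(-310 + 155\right)}} = \frac{6}{-9 + \sqrt{-76 - 155}} = \frac{6}{-9 + \sqrt{-231}} = \frac{6}{-9 + i \sqrt{231}} \approx -0.17308 - 0.29228 i$)
$28870 + s = 28870 - \left(\frac{9}{52} + \frac{i \sqrt{231}}{52}\right) = \frac{1501231}{52} - \frac{i \sqrt{231}}{52}$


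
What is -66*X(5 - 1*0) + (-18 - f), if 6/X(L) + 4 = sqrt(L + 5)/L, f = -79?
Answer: 2113/13 + 66*sqrt(10)/13 ≈ 178.59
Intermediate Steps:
X(L) = 6/(-4 + sqrt(5 + L)/L) (X(L) = 6/(-4 + sqrt(L + 5)/L) = 6/(-4 + sqrt(5 + L)/L))
-66*X(5 - 1*0) + (-18 - f) = -(-396)*(5 - 1*0)/(-sqrt(5 + (5 - 1*0)) + 4*(5 - 1*0)) + (-18 - 1*(-79)) = -(-396)*(5 + 0)/(-sqrt(5 + (5 + 0)) + 4*(5 + 0)) + (-18 + 79) = -(-396)*5/(-sqrt(5 + 5) + 4*5) + 61 = -(-396)*5/(-sqrt(10) + 20) + 61 = -(-396)*5/(20 - sqrt(10)) + 61 = -(-1980)/(20 - sqrt(10)) + 61 = 1980/(20 - sqrt(10)) + 61 = 61 + 1980/(20 - sqrt(10))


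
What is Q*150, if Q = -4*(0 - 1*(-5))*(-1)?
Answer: 3000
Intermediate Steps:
Q = 20 (Q = -4*(0 + 5)*(-1) = -4*5*(-1) = -20*(-1) = 20)
Q*150 = 20*150 = 3000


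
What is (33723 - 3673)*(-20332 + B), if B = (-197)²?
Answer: 555233850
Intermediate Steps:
B = 38809
(33723 - 3673)*(-20332 + B) = (33723 - 3673)*(-20332 + 38809) = 30050*18477 = 555233850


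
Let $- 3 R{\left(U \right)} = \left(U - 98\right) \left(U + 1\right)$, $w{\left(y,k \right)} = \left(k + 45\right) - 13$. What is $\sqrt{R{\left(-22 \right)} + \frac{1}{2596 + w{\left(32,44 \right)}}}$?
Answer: $\frac{i \sqrt{374827993}}{668} \approx 28.983 i$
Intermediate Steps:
$w{\left(y,k \right)} = 32 + k$ ($w{\left(y,k \right)} = \left(45 + k\right) - 13 = 32 + k$)
$R{\left(U \right)} = - \frac{\left(1 + U\right) \left(-98 + U\right)}{3}$ ($R{\left(U \right)} = - \frac{\left(U - 98\right) \left(U + 1\right)}{3} = - \frac{\left(-98 + U\right) \left(1 + U\right)}{3} = - \frac{\left(1 + U\right) \left(-98 + U\right)}{3}$)
$\sqrt{R{\left(-22 \right)} + \frac{1}{2596 + w{\left(32,44 \right)}}} = \sqrt{\left(\frac{98}{3} - \frac{\left(-22\right)^{2}}{3} + \frac{97}{3} \left(-22\right)\right) + \frac{1}{2596 + \left(32 + 44\right)}} = \sqrt{\left(\frac{98}{3} - \frac{484}{3} - \frac{2134}{3}\right) + \frac{1}{2596 + 76}} = \sqrt{\left(\frac{98}{3} - \frac{484}{3} - \frac{2134}{3}\right) + \frac{1}{2672}} = \sqrt{-840 + \frac{1}{2672}} = \sqrt{- \frac{2244479}{2672}} = \frac{i \sqrt{374827993}}{668}$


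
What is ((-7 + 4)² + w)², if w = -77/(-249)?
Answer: 5373124/62001 ≈ 86.662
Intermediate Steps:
w = 77/249 (w = -77*(-1/249) = 77/249 ≈ 0.30924)
((-7 + 4)² + w)² = ((-7 + 4)² + 77/249)² = ((-3)² + 77/249)² = (9 + 77/249)² = (2318/249)² = 5373124/62001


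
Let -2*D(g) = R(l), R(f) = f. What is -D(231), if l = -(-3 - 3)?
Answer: 3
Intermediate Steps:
l = 6 (l = -1*(-6) = 6)
D(g) = -3 (D(g) = -1/2*6 = -3)
-D(231) = -1*(-3) = 3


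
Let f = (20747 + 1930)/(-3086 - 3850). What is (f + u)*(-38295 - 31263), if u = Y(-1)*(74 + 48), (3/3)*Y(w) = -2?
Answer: 19882702173/1156 ≈ 1.7200e+7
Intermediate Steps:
Y(w) = -2
f = -7559/2312 (f = 22677/(-6936) = 22677*(-1/6936) = -7559/2312 ≈ -3.2695)
u = -244 (u = -2*(74 + 48) = -2*122 = -244)
(f + u)*(-38295 - 31263) = (-7559/2312 - 244)*(-38295 - 31263) = -571687/2312*(-69558) = 19882702173/1156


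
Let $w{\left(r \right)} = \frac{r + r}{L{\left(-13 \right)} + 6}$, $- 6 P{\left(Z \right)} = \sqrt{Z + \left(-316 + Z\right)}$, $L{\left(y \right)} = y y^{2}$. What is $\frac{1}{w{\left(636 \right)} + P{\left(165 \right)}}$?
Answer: $\frac{50165136}{4479655} - \frac{14401443 \sqrt{14}}{4479655} \approx -0.83045$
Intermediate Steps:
$L{\left(y \right)} = y^{3}$
$P{\left(Z \right)} = - \frac{\sqrt{-316 + 2 Z}}{6}$ ($P{\left(Z \right)} = - \frac{\sqrt{Z + \left(-316 + Z\right)}}{6} = - \frac{\sqrt{-316 + 2 Z}}{6}$)
$w{\left(r \right)} = - \frac{2 r}{2191}$ ($w{\left(r \right)} = \frac{r + r}{\left(-13\right)^{3} + 6} = \frac{2 r}{-2197 + 6} = \frac{2 r}{-2191} = 2 r \left(- \frac{1}{2191}\right) = - \frac{2 r}{2191}$)
$\frac{1}{w{\left(636 \right)} + P{\left(165 \right)}} = \frac{1}{\left(- \frac{2}{2191}\right) 636 - \frac{\sqrt{-316 + 2 \cdot 165}}{6}} = \frac{1}{- \frac{1272}{2191} - \frac{\sqrt{-316 + 330}}{6}} = \frac{1}{- \frac{1272}{2191} - \frac{\sqrt{14}}{6}}$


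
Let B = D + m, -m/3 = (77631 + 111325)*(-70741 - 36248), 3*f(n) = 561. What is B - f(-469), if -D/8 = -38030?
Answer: 60648944505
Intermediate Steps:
D = 304240 (D = -8*(-38030) = 304240)
f(n) = 187 (f(n) = (⅓)*561 = 187)
m = 60648640452 (m = -3*(77631 + 111325)*(-70741 - 36248) = -566868*(-106989) = -3*(-20216213484) = 60648640452)
B = 60648944692 (B = 304240 + 60648640452 = 60648944692)
B - f(-469) = 60648944692 - 1*187 = 60648944692 - 187 = 60648944505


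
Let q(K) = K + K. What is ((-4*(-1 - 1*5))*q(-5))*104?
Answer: -24960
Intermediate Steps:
q(K) = 2*K
((-4*(-1 - 1*5))*q(-5))*104 = ((-4*(-1 - 1*5))*(2*(-5)))*104 = (-4*(-1 - 5)*(-10))*104 = (-4*(-6)*(-10))*104 = (24*(-10))*104 = -240*104 = -24960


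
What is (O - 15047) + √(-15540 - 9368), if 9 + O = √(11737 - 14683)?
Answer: -15056 + I*√2946 + 2*I*√6227 ≈ -15056.0 + 212.1*I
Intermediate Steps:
O = -9 + I*√2946 (O = -9 + √(11737 - 14683) = -9 + √(-2946) = -9 + I*√2946 ≈ -9.0 + 54.277*I)
(O - 15047) + √(-15540 - 9368) = ((-9 + I*√2946) - 15047) + √(-15540 - 9368) = (-15056 + I*√2946) + √(-24908) = (-15056 + I*√2946) + 2*I*√6227 = -15056 + I*√2946 + 2*I*√6227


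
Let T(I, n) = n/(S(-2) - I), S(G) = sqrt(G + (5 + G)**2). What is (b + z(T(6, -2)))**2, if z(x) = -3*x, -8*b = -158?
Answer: 4613641/13456 - 6441*sqrt(7)/841 ≈ 322.61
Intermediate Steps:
b = 79/4 (b = -1/8*(-158) = 79/4 ≈ 19.750)
T(I, n) = n/(sqrt(7) - I) (T(I, n) = n/(sqrt(-2 + (5 - 2)**2) - I) = n/(sqrt(-2 + 3**2) - I) = n/(sqrt(-2 + 9) - I) = n/(sqrt(7) - I))
(b + z(T(6, -2)))**2 = (79/4 - (-3)*(-2)/(6 - sqrt(7)))**2 = (79/4 - 6/(6 - sqrt(7)))**2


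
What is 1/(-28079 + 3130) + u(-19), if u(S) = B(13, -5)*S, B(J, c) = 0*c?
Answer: -1/24949 ≈ -4.0082e-5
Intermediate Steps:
B(J, c) = 0
u(S) = 0 (u(S) = 0*S = 0)
1/(-28079 + 3130) + u(-19) = 1/(-28079 + 3130) + 0 = 1/(-24949) + 0 = -1/24949 + 0 = -1/24949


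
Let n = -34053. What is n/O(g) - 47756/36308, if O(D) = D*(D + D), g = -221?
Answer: -1475324479/886659514 ≈ -1.6639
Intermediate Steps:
O(D) = 2*D**2 (O(D) = D*(2*D) = 2*D**2)
n/O(g) - 47756/36308 = -34053/(2*(-221)**2) - 47756/36308 = -34053/(2*48841) - 47756*1/36308 = -34053/97682 - 11939/9077 = -1475324479/886659514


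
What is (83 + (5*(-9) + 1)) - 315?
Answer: -276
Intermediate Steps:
(83 + (5*(-9) + 1)) - 315 = (83 + (-45 + 1)) - 315 = (83 - 44) - 315 = 39 - 315 = -276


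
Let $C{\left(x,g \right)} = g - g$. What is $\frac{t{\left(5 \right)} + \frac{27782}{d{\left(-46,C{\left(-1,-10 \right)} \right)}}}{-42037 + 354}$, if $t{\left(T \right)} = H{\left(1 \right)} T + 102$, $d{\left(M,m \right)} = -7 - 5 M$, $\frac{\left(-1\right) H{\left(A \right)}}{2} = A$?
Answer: $- \frac{48298}{9295309} \approx -0.005196$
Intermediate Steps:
$C{\left(x,g \right)} = 0$
$H{\left(A \right)} = - 2 A$
$t{\left(T \right)} = 102 - 2 T$ ($t{\left(T \right)} = \left(-2\right) 1 T + 102 = - 2 T + 102 = 102 - 2 T$)
$\frac{t{\left(5 \right)} + \frac{27782}{d{\left(-46,C{\left(-1,-10 \right)} \right)}}}{-42037 + 354} = \frac{\left(102 - 10\right) + \frac{27782}{-7 - -230}}{-42037 + 354} = \frac{\left(102 - 10\right) + \frac{27782}{-7 + 230}}{-41683} = \left(92 + \frac{27782}{223}\right) \left(- \frac{1}{41683}\right) = \frac{48298}{223} \left(- \frac{1}{41683}\right) = - \frac{48298}{9295309}$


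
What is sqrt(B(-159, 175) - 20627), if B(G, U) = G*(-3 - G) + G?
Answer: I*sqrt(45590) ≈ 213.52*I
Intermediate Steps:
B(G, U) = G + G*(-3 - G)
sqrt(B(-159, 175) - 20627) = sqrt(-1*(-159)*(2 - 159) - 20627) = sqrt(-1*(-159)*(-157) - 20627) = sqrt(-24963 - 20627) = sqrt(-45590) = I*sqrt(45590)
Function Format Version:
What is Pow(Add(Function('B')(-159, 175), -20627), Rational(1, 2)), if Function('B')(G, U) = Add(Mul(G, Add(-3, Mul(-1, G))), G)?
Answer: Mul(I, Pow(45590, Rational(1, 2))) ≈ Mul(213.52, I)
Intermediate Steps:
Function('B')(G, U) = Add(G, Mul(G, Add(-3, Mul(-1, G))))
Pow(Add(Function('B')(-159, 175), -20627), Rational(1, 2)) = Pow(Add(Mul(-1, -159, Add(2, -159)), -20627), Rational(1, 2)) = Pow(Add(Mul(-1, -159, -157), -20627), Rational(1, 2)) = Pow(Add(-24963, -20627), Rational(1, 2)) = Pow(-45590, Rational(1, 2)) = Mul(I, Pow(45590, Rational(1, 2)))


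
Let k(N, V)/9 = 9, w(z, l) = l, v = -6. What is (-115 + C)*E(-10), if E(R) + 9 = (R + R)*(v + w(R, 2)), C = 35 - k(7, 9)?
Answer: -11431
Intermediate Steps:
k(N, V) = 81 (k(N, V) = 9*9 = 81)
C = -46 (C = 35 - 1*81 = 35 - 81 = -46)
E(R) = -9 - 8*R (E(R) = -9 + (R + R)*(-6 + 2) = -9 + (2*R)*(-4) = -9 - 8*R)
(-115 + C)*E(-10) = (-115 - 46)*(-9 - 8*(-10)) = -161*(-9 + 80) = -161*71 = -11431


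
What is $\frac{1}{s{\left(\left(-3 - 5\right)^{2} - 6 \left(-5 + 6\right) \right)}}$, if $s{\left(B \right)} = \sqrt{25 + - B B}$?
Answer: $- \frac{i \sqrt{371}}{1113} \approx - 0.017306 i$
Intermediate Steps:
$s{\left(B \right)} = \sqrt{25 - B^{2}}$
$\frac{1}{s{\left(\left(-3 - 5\right)^{2} - 6 \left(-5 + 6\right) \right)}} = \frac{1}{\sqrt{25 - \left(\left(-3 - 5\right)^{2} - 6 \left(-5 + 6\right)\right)^{2}}} = \frac{1}{\sqrt{25 - \left(\left(-8\right)^{2} - 6 \cdot 1\right)^{2}}} = \frac{1}{\sqrt{25 - \left(64 - 6\right)^{2}}} = \frac{1}{\sqrt{25 - 58^{2}}} = \frac{1}{\sqrt{25 - 3364}} = \frac{1}{\sqrt{-3339}} = \frac{1}{3 i \sqrt{371}} = - \frac{i \sqrt{371}}{1113}$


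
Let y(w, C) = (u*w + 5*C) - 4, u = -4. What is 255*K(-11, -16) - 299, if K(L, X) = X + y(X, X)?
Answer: -9479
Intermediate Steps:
y(w, C) = -4 - 4*w + 5*C (y(w, C) = (-4*w + 5*C) - 4 = -4 - 4*w + 5*C)
K(L, X) = -4 + 2*X (K(L, X) = X + (-4 - 4*X + 5*X) = X + (-4 + X) = -4 + 2*X)
255*K(-11, -16) - 299 = 255*(-4 + 2*(-16)) - 299 = 255*(-4 - 32) - 299 = 255*(-36) - 299 = -9180 - 299 = -9479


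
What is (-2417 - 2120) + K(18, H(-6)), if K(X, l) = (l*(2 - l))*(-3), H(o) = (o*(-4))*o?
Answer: 58535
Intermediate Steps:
H(o) = -4*o² (H(o) = (-4*o)*o = -4*o²)
K(X, l) = -3*l*(2 - l)
(-2417 - 2120) + K(18, H(-6)) = (-2417 - 2120) + 3*(-4*(-6)²)*(-2 - 4*(-6)²) = -4537 + 3*(-4*36)*(-2 - 4*36) = -4537 + 3*(-144)*(-2 - 144) = -4537 + 3*(-144)*(-146) = -4537 + 63072 = 58535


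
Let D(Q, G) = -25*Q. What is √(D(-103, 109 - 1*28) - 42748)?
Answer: I*√40173 ≈ 200.43*I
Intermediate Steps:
√(D(-103, 109 - 1*28) - 42748) = √(-25*(-103) - 42748) = √(2575 - 42748) = √(-40173) = I*√40173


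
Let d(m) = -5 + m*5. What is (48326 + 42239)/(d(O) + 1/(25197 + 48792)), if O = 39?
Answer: 6700813785/14057911 ≈ 476.66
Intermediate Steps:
d(m) = -5 + 5*m
(48326 + 42239)/(d(O) + 1/(25197 + 48792)) = (48326 + 42239)/((-5 + 5*39) + 1/(25197 + 48792)) = 90565/((-5 + 195) + 1/73989) = 90565/(190 + 1/73989) = 90565/(14057911/73989) = 90565*(73989/14057911) = 6700813785/14057911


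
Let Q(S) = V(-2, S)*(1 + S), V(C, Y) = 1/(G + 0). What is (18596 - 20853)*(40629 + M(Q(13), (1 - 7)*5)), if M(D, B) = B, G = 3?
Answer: -91631943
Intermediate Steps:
V(C, Y) = ⅓ (V(C, Y) = 1/(3 + 0) = 1/3 = ⅓)
Q(S) = ⅓ + S/3 (Q(S) = (1 + S)/3 = ⅓ + S/3)
(18596 - 20853)*(40629 + M(Q(13), (1 - 7)*5)) = (18596 - 20853)*(40629 + (1 - 7)*5) = -2257*(40629 - 6*5) = -2257*(40629 - 30) = -2257*40599 = -91631943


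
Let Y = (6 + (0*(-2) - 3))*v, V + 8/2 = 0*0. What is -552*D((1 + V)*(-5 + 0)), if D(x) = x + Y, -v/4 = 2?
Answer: 4968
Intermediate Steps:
V = -4 (V = -4 + 0*0 = -4 + 0 = -4)
v = -8 (v = -4*2 = -8)
Y = -24 (Y = (6 + (0*(-2) - 3))*(-8) = (6 + (0 - 3))*(-8) = (6 - 3)*(-8) = 3*(-8) = -24)
D(x) = -24 + x (D(x) = x - 24 = -24 + x)
-552*D((1 + V)*(-5 + 0)) = -552*(-24 + (1 - 4)*(-5 + 0)) = -552*(-24 - 3*(-5)) = -552*(-24 + 15) = -552*(-9) = 4968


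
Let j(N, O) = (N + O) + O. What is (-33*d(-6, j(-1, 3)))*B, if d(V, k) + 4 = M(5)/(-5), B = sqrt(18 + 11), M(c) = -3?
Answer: 561*sqrt(29)/5 ≈ 604.22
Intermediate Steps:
j(N, O) = N + 2*O
B = sqrt(29) ≈ 5.3852
d(V, k) = -17/5 (d(V, k) = -4 - 3/(-5) = -4 - 3*(-1/5) = -4 + 3/5 = -17/5)
(-33*d(-6, j(-1, 3)))*B = (-33*(-17/5))*sqrt(29) = 561*sqrt(29)/5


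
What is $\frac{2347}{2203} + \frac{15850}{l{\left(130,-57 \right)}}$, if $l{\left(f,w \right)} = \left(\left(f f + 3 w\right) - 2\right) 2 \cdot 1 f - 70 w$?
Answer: $\frac{1025143202}{958968103} \approx 1.069$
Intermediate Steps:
$l{\left(f,w \right)} = - 70 w + f \left(-4 + 2 f^{2} + 6 w\right)$ ($l{\left(f,w \right)} = \left(\left(f^{2} + 3 w\right) - 2\right) 2 \cdot 1 f - 70 w = \left(-2 + f^{2} + 3 w\right) 2 \cdot 1 f - 70 w = \left(-4 + 2 f^{2} + 6 w\right) 1 f - 70 w = \left(-4 + 2 f^{2} + 6 w\right) f - 70 w = f \left(-4 + 2 f^{2} + 6 w\right) - 70 w = - 70 w + f \left(-4 + 2 f^{2} + 6 w\right)$)
$\frac{2347}{2203} + \frac{15850}{l{\left(130,-57 \right)}} = \frac{2347}{2203} + \frac{15850}{\left(-70\right) \left(-57\right) - 520 + 2 \cdot 130^{3} + 6 \cdot 130 \left(-57\right)} = 2347 \cdot \frac{1}{2203} + \frac{15850}{3990 - 520 + 2 \cdot 2197000 - 44460} = \frac{2347}{2203} + \frac{15850}{3990 - 520 + 4394000 - 44460} = \frac{2347}{2203} + \frac{15850}{4353010} = \frac{2347}{2203} + 15850 \cdot \frac{1}{4353010} = \frac{2347}{2203} + \frac{1585}{435301} = \frac{1025143202}{958968103}$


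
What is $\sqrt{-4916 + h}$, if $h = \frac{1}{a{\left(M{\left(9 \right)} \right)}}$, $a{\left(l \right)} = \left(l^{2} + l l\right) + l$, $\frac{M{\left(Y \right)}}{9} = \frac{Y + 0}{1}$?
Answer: $\frac{i \sqrt{10579669361}}{1467} \approx 70.114 i$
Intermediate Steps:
$M{\left(Y \right)} = 9 Y$ ($M{\left(Y \right)} = 9 \frac{Y + 0}{1} = 9 Y 1 = 9 Y$)
$a{\left(l \right)} = l + 2 l^{2}$ ($a{\left(l \right)} = \left(l^{2} + l^{2}\right) + l = 2 l^{2} + l = l + 2 l^{2}$)
$h = \frac{1}{13203}$ ($h = \frac{1}{9 \cdot 9 \left(1 + 2 \cdot 9 \cdot 9\right)} = \frac{1}{81 \left(1 + 2 \cdot 81\right)} = \frac{1}{81 \left(1 + 162\right)} = \frac{1}{81 \cdot 163} = \frac{1}{13203} \approx 7.574 \cdot 10^{-5}$)
$\sqrt{-4916 + h} = \sqrt{-4916 + \frac{1}{13203}} = \sqrt{- \frac{64905947}{13203}} = \frac{i \sqrt{10579669361}}{1467}$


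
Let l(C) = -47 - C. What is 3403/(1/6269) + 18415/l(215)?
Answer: 5589334219/262 ≈ 2.1333e+7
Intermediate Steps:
3403/(1/6269) + 18415/l(215) = 3403/(1/6269) + 18415/(-47 - 1*215) = 3403/(1/6269) + 18415/(-47 - 215) = 3403*6269 + 18415/(-262) = 21333407 + 18415*(-1/262) = 21333407 - 18415/262 = 5589334219/262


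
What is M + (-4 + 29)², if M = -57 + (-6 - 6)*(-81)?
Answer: 1540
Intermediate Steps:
M = 915 (M = -57 - 12*(-81) = -57 + 972 = 915)
M + (-4 + 29)² = 915 + (-4 + 29)² = 915 + 25² = 915 + 625 = 1540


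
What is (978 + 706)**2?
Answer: 2835856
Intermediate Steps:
(978 + 706)**2 = 1684**2 = 2835856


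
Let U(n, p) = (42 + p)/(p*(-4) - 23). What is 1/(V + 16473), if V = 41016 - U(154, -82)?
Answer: 61/3506837 ≈ 1.7395e-5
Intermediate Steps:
U(n, p) = (42 + p)/(-23 - 4*p) (U(n, p) = (42 + p)/(-4*p - 23) = (42 + p)/(-23 - 4*p))
V = 2501984/61 (V = 41016 - (-42 - 1*(-82))/(23 + 4*(-82)) = 41016 - (-42 + 82)/(23 - 328) = 41016 - 40/(-305) = 41016 - (-1)*40/305 = 41016 - 1*(-8/61) = 41016 + 8/61 = 2501984/61 ≈ 41016.)
1/(V + 16473) = 1/(2501984/61 + 16473) = 1/(3506837/61) = 61/3506837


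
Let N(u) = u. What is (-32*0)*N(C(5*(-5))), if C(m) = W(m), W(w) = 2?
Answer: 0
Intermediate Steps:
C(m) = 2
(-32*0)*N(C(5*(-5))) = -32*0*2 = 0*2 = 0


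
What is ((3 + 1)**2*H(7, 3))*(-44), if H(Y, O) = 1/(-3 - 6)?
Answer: 704/9 ≈ 78.222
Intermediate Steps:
H(Y, O) = -1/9 (H(Y, O) = 1/(-9) = -1/9)
((3 + 1)**2*H(7, 3))*(-44) = ((3 + 1)**2*(-1/9))*(-44) = (4**2*(-1/9))*(-44) = (16*(-1/9))*(-44) = -16/9*(-44) = 704/9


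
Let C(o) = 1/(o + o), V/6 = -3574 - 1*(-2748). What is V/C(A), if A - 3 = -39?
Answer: 356832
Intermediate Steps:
A = -36 (A = 3 - 39 = -36)
V = -4956 (V = 6*(-3574 - 1*(-2748)) = 6*(-3574 + 2748) = 6*(-826) = -4956)
C(o) = 1/(2*o)
V/C(A) = -4956/((½)/(-36)) = -4956/((½)*(-1/36)) = -4956/(-1/72) = -4956*(-72) = 356832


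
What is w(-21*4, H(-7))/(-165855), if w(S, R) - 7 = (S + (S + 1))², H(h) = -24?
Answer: -27896/165855 ≈ -0.16820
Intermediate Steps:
w(S, R) = 7 + (1 + 2*S)² (w(S, R) = 7 + (S + (S + 1))² = 7 + (S + (1 + S))² = 7 + (1 + 2*S)²)
w(-21*4, H(-7))/(-165855) = (7 + (1 + 2*(-21*4))²)/(-165855) = (7 + (1 + 2*(-84))²)*(-1/165855) = (7 + (1 - 168)²)*(-1/165855) = (7 + (-167)²)*(-1/165855) = (7 + 27889)*(-1/165855) = 27896*(-1/165855) = -27896/165855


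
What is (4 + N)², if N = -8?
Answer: 16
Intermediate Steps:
(4 + N)² = (4 - 8)² = (-4)² = 16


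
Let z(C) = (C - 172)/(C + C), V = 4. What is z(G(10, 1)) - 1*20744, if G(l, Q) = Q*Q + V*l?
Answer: -1701139/82 ≈ -20746.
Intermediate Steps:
G(l, Q) = Q² + 4*l (G(l, Q) = Q*Q + 4*l = Q² + 4*l)
z(C) = (-172 + C)/(2*C) (z(C) = (-172 + C)/((2*C)) = (-172 + C)*(1/(2*C)) = (-172 + C)/(2*C))
z(G(10, 1)) - 1*20744 = (-172 + (1² + 4*10))/(2*(1² + 4*10)) - 1*20744 = (-172 + (1 + 40))/(2*(1 + 40)) - 20744 = (½)*(-172 + 41)/41 - 20744 = (½)*(1/41)*(-131) - 20744 = -131/82 - 20744 = -1701139/82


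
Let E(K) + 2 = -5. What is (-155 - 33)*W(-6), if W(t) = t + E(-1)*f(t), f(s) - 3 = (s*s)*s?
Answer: -279180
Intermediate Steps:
E(K) = -7 (E(K) = -2 - 5 = -7)
f(s) = 3 + s³ (f(s) = 3 + (s*s)*s = 3 + s²*s = 3 + s³)
W(t) = -21 + t - 7*t³ (W(t) = t - 7*(3 + t³) = t + (-21 - 7*t³) = -21 + t - 7*t³)
(-155 - 33)*W(-6) = (-155 - 33)*(-21 - 6 - 7*(-6)³) = -188*(-21 - 6 - 7*(-216)) = -188*(-21 - 6 + 1512) = -188*1485 = -279180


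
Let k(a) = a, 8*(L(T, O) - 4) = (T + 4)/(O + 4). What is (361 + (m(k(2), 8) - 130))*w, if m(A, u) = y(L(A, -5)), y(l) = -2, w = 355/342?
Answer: 81295/342 ≈ 237.70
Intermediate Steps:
w = 355/342 (w = 355*(1/342) = 355/342 ≈ 1.0380)
L(T, O) = 4 + (4 + T)/(8*(4 + O)) (L(T, O) = 4 + ((T + 4)/(O + 4))/8 = 4 + ((4 + T)/(4 + O))/8 = 4 + (4 + T)/(8*(4 + O)))
m(A, u) = -2
(361 + (m(k(2), 8) - 130))*w = (361 + (-2 - 130))*(355/342) = (361 - 132)*(355/342) = 229*(355/342) = 81295/342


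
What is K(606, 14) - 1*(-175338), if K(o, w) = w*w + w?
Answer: 175548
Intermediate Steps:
K(o, w) = w + w**2 (K(o, w) = w**2 + w = w + w**2)
K(606, 14) - 1*(-175338) = 14*(1 + 14) - 1*(-175338) = 14*15 + 175338 = 210 + 175338 = 175548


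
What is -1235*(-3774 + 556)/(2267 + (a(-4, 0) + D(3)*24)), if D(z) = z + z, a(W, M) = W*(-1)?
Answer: 794846/483 ≈ 1645.6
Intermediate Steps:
a(W, M) = -W
D(z) = 2*z
-1235*(-3774 + 556)/(2267 + (a(-4, 0) + D(3)*24)) = -1235*(-3774 + 556)/(2267 + (-1*(-4) + (2*3)*24)) = -1235*(-3218/(2267 + (4 + 6*24))) = -1235*(-3218/(2267 + (4 + 144))) = -1235*(-3218/(2267 + 148)) = -1235/(2415*(-1/3218)) = -1235/(-2415/3218) = -1235*(-3218/2415) = 794846/483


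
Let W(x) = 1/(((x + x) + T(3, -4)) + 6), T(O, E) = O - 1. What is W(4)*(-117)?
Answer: -117/16 ≈ -7.3125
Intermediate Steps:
T(O, E) = -1 + O
W(x) = 1/(8 + 2*x) (W(x) = 1/(((x + x) + (-1 + 3)) + 6) = 1/((2*x + 2) + 6) = 1/((2 + 2*x) + 6) = 1/(8 + 2*x))
W(4)*(-117) = (1/(2*(4 + 4)))*(-117) = ((1/2)/8)*(-117) = ((1/2)*(1/8))*(-117) = (1/16)*(-117) = -117/16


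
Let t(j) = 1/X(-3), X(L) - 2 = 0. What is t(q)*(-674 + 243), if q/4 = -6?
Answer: -431/2 ≈ -215.50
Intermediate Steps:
q = -24 (q = 4*(-6) = -24)
X(L) = 2 (X(L) = 2 + 0 = 2)
t(j) = 1/2
t(q)*(-674 + 243) = (-674 + 243)/2 = (1/2)*(-431) = -431/2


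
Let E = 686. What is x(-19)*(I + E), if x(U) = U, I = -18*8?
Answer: -10298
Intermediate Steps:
I = -144
x(-19)*(I + E) = -19*(-144 + 686) = -19*542 = -10298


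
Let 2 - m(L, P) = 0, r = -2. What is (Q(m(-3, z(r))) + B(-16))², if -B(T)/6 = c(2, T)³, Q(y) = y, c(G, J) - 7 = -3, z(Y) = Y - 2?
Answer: 145924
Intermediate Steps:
z(Y) = -2 + Y
m(L, P) = 2 (m(L, P) = 2 - 1*0 = 2 + 0 = 2)
c(G, J) = 4 (c(G, J) = 7 - 3 = 4)
B(T) = -384 (B(T) = -6*4³ = -6*64 = -384)
(Q(m(-3, z(r))) + B(-16))² = (2 - 384)² = (-382)² = 145924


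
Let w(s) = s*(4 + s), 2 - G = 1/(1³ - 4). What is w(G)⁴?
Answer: 312900721/6561 ≈ 47691.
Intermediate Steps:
G = 7/3 (G = 2 - 1/(1³ - 4) = 2 - 1/(1 - 4) = 2 - 1/(-3) = 2 - 1*(-⅓) = 2 + ⅓ = 7/3 ≈ 2.3333)
w(G)⁴ = (7*(4 + 7/3)/3)⁴ = ((7/3)*(19/3))⁴ = (133/9)⁴ = 312900721/6561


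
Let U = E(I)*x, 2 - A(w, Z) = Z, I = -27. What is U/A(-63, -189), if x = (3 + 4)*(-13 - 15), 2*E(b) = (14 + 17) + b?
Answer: -392/191 ≈ -2.0524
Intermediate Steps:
A(w, Z) = 2 - Z
E(b) = 31/2 + b/2 (E(b) = ((14 + 17) + b)/2 = (31 + b)/2 = 31/2 + b/2)
x = -196 (x = 7*(-28) = -196)
U = -392 (U = (31/2 + (1/2)*(-27))*(-196) = (31/2 - 27/2)*(-196) = 2*(-196) = -392)
U/A(-63, -189) = -392/(2 - 1*(-189)) = -392/(2 + 189) = -392/191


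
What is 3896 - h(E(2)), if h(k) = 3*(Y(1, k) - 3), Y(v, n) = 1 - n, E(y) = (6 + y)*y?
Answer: 3950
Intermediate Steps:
E(y) = y*(6 + y)
h(k) = -6 - 3*k (h(k) = 3*((1 - k) - 3) = 3*(-2 - k) = -6 - 3*k)
3896 - h(E(2)) = 3896 - (-6 - 6*(6 + 2)) = 3896 - (-6 - 6*8) = 3896 - (-6 - 3*16) = 3896 - (-6 - 48) = 3896 - 1*(-54) = 3896 + 54 = 3950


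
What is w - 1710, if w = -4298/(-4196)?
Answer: -3585431/2098 ≈ -1709.0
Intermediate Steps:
w = 2149/2098 (w = -4298*(-1/4196) = 2149/2098 ≈ 1.0243)
w - 1710 = 2149/2098 - 1710 = -3585431/2098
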